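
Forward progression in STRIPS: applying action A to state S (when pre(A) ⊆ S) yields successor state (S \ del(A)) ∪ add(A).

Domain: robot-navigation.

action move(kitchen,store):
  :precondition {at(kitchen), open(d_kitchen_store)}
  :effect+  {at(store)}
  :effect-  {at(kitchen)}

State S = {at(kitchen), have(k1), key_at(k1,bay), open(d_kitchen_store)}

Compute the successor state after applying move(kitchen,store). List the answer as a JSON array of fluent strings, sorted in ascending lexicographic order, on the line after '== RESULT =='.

Compute (S \ del) ∪ add:
  pre ⊆ S: {at(kitchen), open(d_kitchen_store)} ⊆ S  — applicable
  S \ del = {have(k1), key_at(k1,bay), open(d_kitchen_store)}
  ∪ add   = {at(store), have(k1), key_at(k1,bay), open(d_kitchen_store)}

== RESULT ==
["at(store)", "have(k1)", "key_at(k1,bay)", "open(d_kitchen_store)"]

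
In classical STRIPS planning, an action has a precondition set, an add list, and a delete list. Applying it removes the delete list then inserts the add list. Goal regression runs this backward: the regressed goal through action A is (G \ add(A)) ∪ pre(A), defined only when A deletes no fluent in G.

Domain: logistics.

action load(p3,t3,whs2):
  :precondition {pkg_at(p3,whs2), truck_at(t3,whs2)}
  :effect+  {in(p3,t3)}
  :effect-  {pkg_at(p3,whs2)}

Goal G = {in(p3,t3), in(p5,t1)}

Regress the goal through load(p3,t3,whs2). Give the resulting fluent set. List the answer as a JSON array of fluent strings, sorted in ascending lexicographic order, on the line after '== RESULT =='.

Regress:
  G ∩ del = {}  (empty — regression defined)
  G \ add = {in(p3,t3), in(p5,t1)} \ {in(p3,t3)} = {in(p5,t1)}
  ∪ pre   = {in(p5,t1)} ∪ {pkg_at(p3,whs2), truck_at(t3,whs2)}
          = {in(p5,t1), pkg_at(p3,whs2), truck_at(t3,whs2)}

== RESULT ==
["in(p5,t1)", "pkg_at(p3,whs2)", "truck_at(t3,whs2)"]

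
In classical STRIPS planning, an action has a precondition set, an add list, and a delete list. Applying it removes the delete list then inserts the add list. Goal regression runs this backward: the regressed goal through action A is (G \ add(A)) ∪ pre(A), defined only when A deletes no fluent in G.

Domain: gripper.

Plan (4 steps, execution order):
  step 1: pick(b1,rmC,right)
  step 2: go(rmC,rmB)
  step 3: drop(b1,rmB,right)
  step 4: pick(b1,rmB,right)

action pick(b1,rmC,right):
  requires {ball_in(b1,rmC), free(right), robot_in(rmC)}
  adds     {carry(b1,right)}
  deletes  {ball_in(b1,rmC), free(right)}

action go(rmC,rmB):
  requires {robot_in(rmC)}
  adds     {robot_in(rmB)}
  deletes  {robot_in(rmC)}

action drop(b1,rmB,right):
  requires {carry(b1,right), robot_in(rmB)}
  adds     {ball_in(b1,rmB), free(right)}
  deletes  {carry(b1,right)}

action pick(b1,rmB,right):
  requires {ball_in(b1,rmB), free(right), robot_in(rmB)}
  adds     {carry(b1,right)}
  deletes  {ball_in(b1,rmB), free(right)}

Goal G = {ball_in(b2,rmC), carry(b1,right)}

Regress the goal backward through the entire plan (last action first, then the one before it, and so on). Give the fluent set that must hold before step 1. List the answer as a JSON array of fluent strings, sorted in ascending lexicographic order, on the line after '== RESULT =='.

Work backward from the goal:
  through step 4 (pick(b1,rmB,right)): drop {carry(b1,right)}, keep {ball_in(b2,rmC)}, require {ball_in(b1,rmB), free(right), robot_in(rmB)}
    → {ball_in(b1,rmB), ball_in(b2,rmC), free(right), robot_in(rmB)}
  through step 3 (drop(b1,rmB,right)): drop {ball_in(b1,rmB), free(right)}, keep {ball_in(b2,rmC), robot_in(rmB)}, require {carry(b1,right), robot_in(rmB)}
    → {ball_in(b2,rmC), carry(b1,right), robot_in(rmB)}
  through step 2 (go(rmC,rmB)): drop {robot_in(rmB)}, keep {ball_in(b2,rmC), carry(b1,right)}, require {robot_in(rmC)}
    → {ball_in(b2,rmC), carry(b1,right), robot_in(rmC)}
  through step 1 (pick(b1,rmC,right)): drop {carry(b1,right)}, keep {ball_in(b2,rmC), robot_in(rmC)}, require {ball_in(b1,rmC), free(right), robot_in(rmC)}
    → {ball_in(b1,rmC), ball_in(b2,rmC), free(right), robot_in(rmC)}

== RESULT ==
["ball_in(b1,rmC)", "ball_in(b2,rmC)", "free(right)", "robot_in(rmC)"]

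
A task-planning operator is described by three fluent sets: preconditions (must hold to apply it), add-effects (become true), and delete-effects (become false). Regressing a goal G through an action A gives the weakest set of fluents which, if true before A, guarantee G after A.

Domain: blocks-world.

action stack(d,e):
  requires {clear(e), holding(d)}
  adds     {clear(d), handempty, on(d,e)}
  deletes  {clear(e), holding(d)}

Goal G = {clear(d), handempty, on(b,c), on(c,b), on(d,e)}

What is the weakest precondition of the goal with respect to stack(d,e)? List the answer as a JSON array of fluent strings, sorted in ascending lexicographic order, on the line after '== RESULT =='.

Compute (G \ add) ∪ pre:
  G ∩ del = {}  (empty — regression defined)
  G \ add = {clear(d), handempty, on(b,c), on(c,b), on(d,e)} \ {clear(d), handempty, on(d,e)} = {on(b,c), on(c,b)}
  ∪ pre   = {on(b,c), on(c,b)} ∪ {clear(e), holding(d)}
          = {clear(e), holding(d), on(b,c), on(c,b)}

== RESULT ==
["clear(e)", "holding(d)", "on(b,c)", "on(c,b)"]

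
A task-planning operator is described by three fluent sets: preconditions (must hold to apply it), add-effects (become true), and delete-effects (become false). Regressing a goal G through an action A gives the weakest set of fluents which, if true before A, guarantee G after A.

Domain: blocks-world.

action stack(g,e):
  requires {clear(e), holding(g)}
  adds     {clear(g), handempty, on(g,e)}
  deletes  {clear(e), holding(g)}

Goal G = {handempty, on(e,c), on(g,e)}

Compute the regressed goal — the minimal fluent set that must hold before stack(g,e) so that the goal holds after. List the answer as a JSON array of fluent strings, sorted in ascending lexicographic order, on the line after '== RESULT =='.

Regress:
  G ∩ del = {}  (empty — regression defined)
  G \ add = {handempty, on(e,c), on(g,e)} \ {clear(g), handempty, on(g,e)} = {on(e,c)}
  ∪ pre   = {on(e,c)} ∪ {clear(e), holding(g)}
          = {clear(e), holding(g), on(e,c)}

== RESULT ==
["clear(e)", "holding(g)", "on(e,c)"]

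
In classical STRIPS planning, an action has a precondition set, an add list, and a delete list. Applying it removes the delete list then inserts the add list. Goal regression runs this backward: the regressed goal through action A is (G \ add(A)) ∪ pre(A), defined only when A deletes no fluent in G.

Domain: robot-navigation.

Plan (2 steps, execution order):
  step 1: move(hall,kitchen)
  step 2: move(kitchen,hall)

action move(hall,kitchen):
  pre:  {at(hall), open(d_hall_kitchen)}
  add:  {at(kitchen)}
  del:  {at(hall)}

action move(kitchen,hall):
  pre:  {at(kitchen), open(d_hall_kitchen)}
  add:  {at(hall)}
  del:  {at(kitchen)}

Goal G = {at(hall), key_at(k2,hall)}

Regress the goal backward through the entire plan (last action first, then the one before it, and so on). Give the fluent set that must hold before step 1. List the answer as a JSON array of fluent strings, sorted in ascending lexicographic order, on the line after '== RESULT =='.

Regress step by step:
  through step 2 (move(kitchen,hall)): drop {at(hall)}, keep {key_at(k2,hall)}, require {at(kitchen), open(d_hall_kitchen)}
    → {at(kitchen), key_at(k2,hall), open(d_hall_kitchen)}
  through step 1 (move(hall,kitchen)): drop {at(kitchen)}, keep {key_at(k2,hall), open(d_hall_kitchen)}, require {at(hall), open(d_hall_kitchen)}
    → {at(hall), key_at(k2,hall), open(d_hall_kitchen)}

== RESULT ==
["at(hall)", "key_at(k2,hall)", "open(d_hall_kitchen)"]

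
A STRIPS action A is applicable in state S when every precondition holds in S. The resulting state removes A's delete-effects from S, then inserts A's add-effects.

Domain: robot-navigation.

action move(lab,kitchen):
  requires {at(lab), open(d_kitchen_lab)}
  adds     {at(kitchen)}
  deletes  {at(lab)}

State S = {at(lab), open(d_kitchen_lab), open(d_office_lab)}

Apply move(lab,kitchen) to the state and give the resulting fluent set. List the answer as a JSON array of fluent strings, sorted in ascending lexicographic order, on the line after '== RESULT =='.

Compute (S \ del) ∪ add:
  pre ⊆ S: {at(lab), open(d_kitchen_lab)} ⊆ S  — applicable
  S \ del = {open(d_kitchen_lab), open(d_office_lab)}
  ∪ add   = {at(kitchen), open(d_kitchen_lab), open(d_office_lab)}

== RESULT ==
["at(kitchen)", "open(d_kitchen_lab)", "open(d_office_lab)"]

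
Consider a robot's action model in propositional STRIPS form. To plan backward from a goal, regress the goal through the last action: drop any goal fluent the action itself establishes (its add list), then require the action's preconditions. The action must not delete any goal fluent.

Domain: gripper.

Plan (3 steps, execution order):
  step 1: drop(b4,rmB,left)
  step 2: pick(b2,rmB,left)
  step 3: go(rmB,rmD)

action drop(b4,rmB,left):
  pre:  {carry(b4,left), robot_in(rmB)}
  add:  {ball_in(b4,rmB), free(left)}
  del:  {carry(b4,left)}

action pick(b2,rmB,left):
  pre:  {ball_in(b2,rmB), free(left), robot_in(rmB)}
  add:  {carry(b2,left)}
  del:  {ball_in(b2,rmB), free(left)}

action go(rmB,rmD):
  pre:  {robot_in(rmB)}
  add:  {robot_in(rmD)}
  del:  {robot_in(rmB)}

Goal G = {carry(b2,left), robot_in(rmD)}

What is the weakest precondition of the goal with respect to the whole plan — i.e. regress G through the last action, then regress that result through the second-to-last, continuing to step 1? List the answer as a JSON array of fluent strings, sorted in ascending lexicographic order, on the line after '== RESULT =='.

Regress step by step:
  through step 3 (go(rmB,rmD)): drop {robot_in(rmD)}, keep {carry(b2,left)}, require {robot_in(rmB)}
    → {carry(b2,left), robot_in(rmB)}
  through step 2 (pick(b2,rmB,left)): drop {carry(b2,left)}, keep {robot_in(rmB)}, require {ball_in(b2,rmB), free(left), robot_in(rmB)}
    → {ball_in(b2,rmB), free(left), robot_in(rmB)}
  through step 1 (drop(b4,rmB,left)): drop {free(left)}, keep {ball_in(b2,rmB), robot_in(rmB)}, require {carry(b4,left), robot_in(rmB)}
    → {ball_in(b2,rmB), carry(b4,left), robot_in(rmB)}

== RESULT ==
["ball_in(b2,rmB)", "carry(b4,left)", "robot_in(rmB)"]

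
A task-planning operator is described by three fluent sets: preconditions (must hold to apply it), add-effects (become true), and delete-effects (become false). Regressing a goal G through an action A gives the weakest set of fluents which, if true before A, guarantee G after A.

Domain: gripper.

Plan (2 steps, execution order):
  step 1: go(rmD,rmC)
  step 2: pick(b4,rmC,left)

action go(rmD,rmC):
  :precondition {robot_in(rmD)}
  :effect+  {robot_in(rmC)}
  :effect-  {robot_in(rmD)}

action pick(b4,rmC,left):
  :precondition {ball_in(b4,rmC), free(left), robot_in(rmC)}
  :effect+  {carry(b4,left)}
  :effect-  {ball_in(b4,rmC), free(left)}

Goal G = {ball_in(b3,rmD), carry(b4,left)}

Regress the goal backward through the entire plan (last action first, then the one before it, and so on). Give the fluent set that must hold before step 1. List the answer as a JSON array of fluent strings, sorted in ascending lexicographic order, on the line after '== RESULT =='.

Work backward from the goal:
  through step 2 (pick(b4,rmC,left)): drop {carry(b4,left)}, keep {ball_in(b3,rmD)}, require {ball_in(b4,rmC), free(left), robot_in(rmC)}
    → {ball_in(b3,rmD), ball_in(b4,rmC), free(left), robot_in(rmC)}
  through step 1 (go(rmD,rmC)): drop {robot_in(rmC)}, keep {ball_in(b3,rmD), ball_in(b4,rmC), free(left)}, require {robot_in(rmD)}
    → {ball_in(b3,rmD), ball_in(b4,rmC), free(left), robot_in(rmD)}

== RESULT ==
["ball_in(b3,rmD)", "ball_in(b4,rmC)", "free(left)", "robot_in(rmD)"]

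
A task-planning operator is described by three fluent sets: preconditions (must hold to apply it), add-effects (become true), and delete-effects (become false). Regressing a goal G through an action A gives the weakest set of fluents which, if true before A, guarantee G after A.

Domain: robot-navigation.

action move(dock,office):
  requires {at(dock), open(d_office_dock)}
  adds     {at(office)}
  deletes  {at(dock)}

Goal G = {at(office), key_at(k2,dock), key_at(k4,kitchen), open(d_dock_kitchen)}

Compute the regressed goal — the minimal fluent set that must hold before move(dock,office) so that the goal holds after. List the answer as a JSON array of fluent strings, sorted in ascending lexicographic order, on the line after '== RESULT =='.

Regress:
  G ∩ del = {}  (empty — regression defined)
  G \ add = {at(office), key_at(k2,dock), key_at(k4,kitchen), open(d_dock_kitchen)} \ {at(office)} = {key_at(k2,dock), key_at(k4,kitchen), open(d_dock_kitchen)}
  ∪ pre   = {key_at(k2,dock), key_at(k4,kitchen), open(d_dock_kitchen)} ∪ {at(dock), open(d_office_dock)}
          = {at(dock), key_at(k2,dock), key_at(k4,kitchen), open(d_dock_kitchen), open(d_office_dock)}

== RESULT ==
["at(dock)", "key_at(k2,dock)", "key_at(k4,kitchen)", "open(d_dock_kitchen)", "open(d_office_dock)"]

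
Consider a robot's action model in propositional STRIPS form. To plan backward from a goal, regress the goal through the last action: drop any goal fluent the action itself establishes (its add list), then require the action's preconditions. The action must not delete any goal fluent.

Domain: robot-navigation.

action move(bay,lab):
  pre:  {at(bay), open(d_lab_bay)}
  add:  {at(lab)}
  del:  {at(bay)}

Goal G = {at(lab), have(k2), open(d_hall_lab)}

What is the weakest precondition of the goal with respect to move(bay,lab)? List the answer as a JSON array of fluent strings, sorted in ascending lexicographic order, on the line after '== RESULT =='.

Regress:
  G ∩ del = {}  (empty — regression defined)
  G \ add = {at(lab), have(k2), open(d_hall_lab)} \ {at(lab)} = {have(k2), open(d_hall_lab)}
  ∪ pre   = {have(k2), open(d_hall_lab)} ∪ {at(bay), open(d_lab_bay)}
          = {at(bay), have(k2), open(d_hall_lab), open(d_lab_bay)}

== RESULT ==
["at(bay)", "have(k2)", "open(d_hall_lab)", "open(d_lab_bay)"]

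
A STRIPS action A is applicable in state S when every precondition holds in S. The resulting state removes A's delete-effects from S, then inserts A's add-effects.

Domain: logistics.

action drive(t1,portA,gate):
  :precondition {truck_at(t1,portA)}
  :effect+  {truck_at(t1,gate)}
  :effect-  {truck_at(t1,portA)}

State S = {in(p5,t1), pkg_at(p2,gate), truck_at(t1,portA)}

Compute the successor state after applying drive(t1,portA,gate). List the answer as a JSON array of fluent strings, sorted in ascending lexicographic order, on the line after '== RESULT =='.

Progress:
  pre ⊆ S: {truck_at(t1,portA)} ⊆ S  — applicable
  S \ del = {in(p5,t1), pkg_at(p2,gate)}
  ∪ add   = {in(p5,t1), pkg_at(p2,gate), truck_at(t1,gate)}

== RESULT ==
["in(p5,t1)", "pkg_at(p2,gate)", "truck_at(t1,gate)"]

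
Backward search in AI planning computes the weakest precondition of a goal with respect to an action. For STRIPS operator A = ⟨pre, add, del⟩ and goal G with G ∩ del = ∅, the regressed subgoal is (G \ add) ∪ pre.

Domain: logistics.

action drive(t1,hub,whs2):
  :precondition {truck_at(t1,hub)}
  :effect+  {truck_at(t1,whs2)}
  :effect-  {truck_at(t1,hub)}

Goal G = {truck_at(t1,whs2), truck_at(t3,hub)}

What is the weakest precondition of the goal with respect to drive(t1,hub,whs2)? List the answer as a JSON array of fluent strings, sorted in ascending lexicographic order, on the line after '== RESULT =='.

Compute (G \ add) ∪ pre:
  G ∩ del = {}  (empty — regression defined)
  G \ add = {truck_at(t1,whs2), truck_at(t3,hub)} \ {truck_at(t1,whs2)} = {truck_at(t3,hub)}
  ∪ pre   = {truck_at(t3,hub)} ∪ {truck_at(t1,hub)}
          = {truck_at(t1,hub), truck_at(t3,hub)}

== RESULT ==
["truck_at(t1,hub)", "truck_at(t3,hub)"]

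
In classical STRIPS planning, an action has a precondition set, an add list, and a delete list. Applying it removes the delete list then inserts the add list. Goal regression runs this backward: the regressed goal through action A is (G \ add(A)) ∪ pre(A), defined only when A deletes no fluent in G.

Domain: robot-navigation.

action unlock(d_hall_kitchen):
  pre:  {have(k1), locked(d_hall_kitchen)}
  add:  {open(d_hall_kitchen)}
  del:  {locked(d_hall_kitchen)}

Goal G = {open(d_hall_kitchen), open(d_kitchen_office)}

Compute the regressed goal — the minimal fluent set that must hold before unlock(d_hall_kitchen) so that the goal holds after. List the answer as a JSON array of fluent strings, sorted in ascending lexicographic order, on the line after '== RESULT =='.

Regress:
  G ∩ del = {}  (empty — regression defined)
  G \ add = {open(d_hall_kitchen), open(d_kitchen_office)} \ {open(d_hall_kitchen)} = {open(d_kitchen_office)}
  ∪ pre   = {open(d_kitchen_office)} ∪ {have(k1), locked(d_hall_kitchen)}
          = {have(k1), locked(d_hall_kitchen), open(d_kitchen_office)}

== RESULT ==
["have(k1)", "locked(d_hall_kitchen)", "open(d_kitchen_office)"]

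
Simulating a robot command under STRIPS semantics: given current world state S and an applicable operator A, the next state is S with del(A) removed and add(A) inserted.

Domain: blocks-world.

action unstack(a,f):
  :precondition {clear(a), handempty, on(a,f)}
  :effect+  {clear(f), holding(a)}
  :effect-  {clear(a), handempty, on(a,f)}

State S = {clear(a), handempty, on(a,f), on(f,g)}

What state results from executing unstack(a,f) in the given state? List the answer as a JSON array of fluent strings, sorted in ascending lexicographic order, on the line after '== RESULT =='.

Compute (S \ del) ∪ add:
  pre ⊆ S: {clear(a), handempty, on(a,f)} ⊆ S  — applicable
  S \ del = {on(f,g)}
  ∪ add   = {clear(f), holding(a), on(f,g)}

== RESULT ==
["clear(f)", "holding(a)", "on(f,g)"]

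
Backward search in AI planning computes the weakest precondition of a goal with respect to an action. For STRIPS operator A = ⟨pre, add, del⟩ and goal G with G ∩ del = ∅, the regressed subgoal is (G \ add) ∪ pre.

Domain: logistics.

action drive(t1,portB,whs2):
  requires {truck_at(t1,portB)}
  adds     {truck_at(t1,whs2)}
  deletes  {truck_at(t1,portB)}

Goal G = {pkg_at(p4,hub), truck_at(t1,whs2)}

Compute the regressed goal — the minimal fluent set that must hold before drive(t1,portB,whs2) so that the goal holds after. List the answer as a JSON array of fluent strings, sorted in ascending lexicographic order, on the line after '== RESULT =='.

Compute (G \ add) ∪ pre:
  G ∩ del = {}  (empty — regression defined)
  G \ add = {pkg_at(p4,hub), truck_at(t1,whs2)} \ {truck_at(t1,whs2)} = {pkg_at(p4,hub)}
  ∪ pre   = {pkg_at(p4,hub)} ∪ {truck_at(t1,portB)}
          = {pkg_at(p4,hub), truck_at(t1,portB)}

== RESULT ==
["pkg_at(p4,hub)", "truck_at(t1,portB)"]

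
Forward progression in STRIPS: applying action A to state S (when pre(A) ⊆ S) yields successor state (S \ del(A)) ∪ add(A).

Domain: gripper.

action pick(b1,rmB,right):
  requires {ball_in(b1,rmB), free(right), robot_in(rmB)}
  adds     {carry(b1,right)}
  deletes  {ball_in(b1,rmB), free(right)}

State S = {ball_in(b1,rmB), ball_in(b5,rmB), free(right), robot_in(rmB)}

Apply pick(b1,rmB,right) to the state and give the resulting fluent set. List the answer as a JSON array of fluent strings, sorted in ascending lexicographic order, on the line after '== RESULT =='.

Compute (S \ del) ∪ add:
  pre ⊆ S: {ball_in(b1,rmB), free(right), robot_in(rmB)} ⊆ S  — applicable
  S \ del = {ball_in(b5,rmB), robot_in(rmB)}
  ∪ add   = {ball_in(b5,rmB), carry(b1,right), robot_in(rmB)}

== RESULT ==
["ball_in(b5,rmB)", "carry(b1,right)", "robot_in(rmB)"]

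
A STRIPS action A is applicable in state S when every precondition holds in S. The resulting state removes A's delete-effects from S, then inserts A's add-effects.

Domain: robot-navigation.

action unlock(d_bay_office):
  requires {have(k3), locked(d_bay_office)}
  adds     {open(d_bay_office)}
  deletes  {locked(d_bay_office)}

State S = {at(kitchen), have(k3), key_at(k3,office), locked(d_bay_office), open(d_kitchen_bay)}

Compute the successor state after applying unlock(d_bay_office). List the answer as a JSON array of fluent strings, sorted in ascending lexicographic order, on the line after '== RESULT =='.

Compute (S \ del) ∪ add:
  pre ⊆ S: {have(k3), locked(d_bay_office)} ⊆ S  — applicable
  S \ del = {at(kitchen), have(k3), key_at(k3,office), open(d_kitchen_bay)}
  ∪ add   = {at(kitchen), have(k3), key_at(k3,office), open(d_bay_office), open(d_kitchen_bay)}

== RESULT ==
["at(kitchen)", "have(k3)", "key_at(k3,office)", "open(d_bay_office)", "open(d_kitchen_bay)"]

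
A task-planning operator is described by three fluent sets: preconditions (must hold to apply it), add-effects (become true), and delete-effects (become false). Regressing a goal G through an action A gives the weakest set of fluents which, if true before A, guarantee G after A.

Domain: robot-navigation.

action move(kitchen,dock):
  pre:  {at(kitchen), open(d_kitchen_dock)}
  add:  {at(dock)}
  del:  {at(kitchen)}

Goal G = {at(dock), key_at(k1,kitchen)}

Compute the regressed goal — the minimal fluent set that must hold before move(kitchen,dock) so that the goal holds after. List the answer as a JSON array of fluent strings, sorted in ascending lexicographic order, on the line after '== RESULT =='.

Compute (G \ add) ∪ pre:
  G ∩ del = {}  (empty — regression defined)
  G \ add = {at(dock), key_at(k1,kitchen)} \ {at(dock)} = {key_at(k1,kitchen)}
  ∪ pre   = {key_at(k1,kitchen)} ∪ {at(kitchen), open(d_kitchen_dock)}
          = {at(kitchen), key_at(k1,kitchen), open(d_kitchen_dock)}

== RESULT ==
["at(kitchen)", "key_at(k1,kitchen)", "open(d_kitchen_dock)"]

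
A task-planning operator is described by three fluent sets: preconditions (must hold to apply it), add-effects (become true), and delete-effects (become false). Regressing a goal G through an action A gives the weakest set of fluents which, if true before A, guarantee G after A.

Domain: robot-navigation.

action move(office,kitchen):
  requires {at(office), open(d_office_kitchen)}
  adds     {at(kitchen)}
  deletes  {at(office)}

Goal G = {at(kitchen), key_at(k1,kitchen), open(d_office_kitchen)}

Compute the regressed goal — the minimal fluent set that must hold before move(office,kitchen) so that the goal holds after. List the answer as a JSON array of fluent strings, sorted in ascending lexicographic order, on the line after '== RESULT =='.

Regress:
  G ∩ del = {}  (empty — regression defined)
  G \ add = {at(kitchen), key_at(k1,kitchen), open(d_office_kitchen)} \ {at(kitchen)} = {key_at(k1,kitchen), open(d_office_kitchen)}
  ∪ pre   = {key_at(k1,kitchen), open(d_office_kitchen)} ∪ {at(office), open(d_office_kitchen)}
          = {at(office), key_at(k1,kitchen), open(d_office_kitchen)}

== RESULT ==
["at(office)", "key_at(k1,kitchen)", "open(d_office_kitchen)"]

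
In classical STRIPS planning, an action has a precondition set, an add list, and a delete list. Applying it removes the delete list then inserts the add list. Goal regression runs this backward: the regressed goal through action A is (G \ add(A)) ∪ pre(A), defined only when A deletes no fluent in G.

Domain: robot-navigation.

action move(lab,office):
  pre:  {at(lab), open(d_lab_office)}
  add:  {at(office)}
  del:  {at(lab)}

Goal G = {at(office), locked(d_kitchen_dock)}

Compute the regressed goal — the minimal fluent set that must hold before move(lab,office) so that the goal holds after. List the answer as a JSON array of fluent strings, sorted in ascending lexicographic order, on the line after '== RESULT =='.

Compute (G \ add) ∪ pre:
  G ∩ del = {}  (empty — regression defined)
  G \ add = {at(office), locked(d_kitchen_dock)} \ {at(office)} = {locked(d_kitchen_dock)}
  ∪ pre   = {locked(d_kitchen_dock)} ∪ {at(lab), open(d_lab_office)}
          = {at(lab), locked(d_kitchen_dock), open(d_lab_office)}

== RESULT ==
["at(lab)", "locked(d_kitchen_dock)", "open(d_lab_office)"]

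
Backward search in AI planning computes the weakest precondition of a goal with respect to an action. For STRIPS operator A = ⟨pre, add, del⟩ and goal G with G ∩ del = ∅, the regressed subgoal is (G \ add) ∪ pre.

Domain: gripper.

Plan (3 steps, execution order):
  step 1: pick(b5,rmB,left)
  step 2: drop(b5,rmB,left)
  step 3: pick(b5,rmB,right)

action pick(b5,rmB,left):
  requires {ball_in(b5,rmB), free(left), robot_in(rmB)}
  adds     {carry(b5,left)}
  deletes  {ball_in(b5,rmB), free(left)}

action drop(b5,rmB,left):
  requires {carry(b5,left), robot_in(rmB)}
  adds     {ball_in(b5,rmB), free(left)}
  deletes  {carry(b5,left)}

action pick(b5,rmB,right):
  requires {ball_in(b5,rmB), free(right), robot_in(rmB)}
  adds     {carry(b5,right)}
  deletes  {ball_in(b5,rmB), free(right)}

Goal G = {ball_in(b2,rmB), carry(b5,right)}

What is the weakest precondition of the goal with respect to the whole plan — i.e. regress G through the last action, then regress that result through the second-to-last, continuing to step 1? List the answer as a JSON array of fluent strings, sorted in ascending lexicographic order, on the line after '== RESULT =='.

Work backward from the goal:
  through step 3 (pick(b5,rmB,right)): drop {carry(b5,right)}, keep {ball_in(b2,rmB)}, require {ball_in(b5,rmB), free(right), robot_in(rmB)}
    → {ball_in(b2,rmB), ball_in(b5,rmB), free(right), robot_in(rmB)}
  through step 2 (drop(b5,rmB,left)): drop {ball_in(b5,rmB)}, keep {ball_in(b2,rmB), free(right), robot_in(rmB)}, require {carry(b5,left), robot_in(rmB)}
    → {ball_in(b2,rmB), carry(b5,left), free(right), robot_in(rmB)}
  through step 1 (pick(b5,rmB,left)): drop {carry(b5,left)}, keep {ball_in(b2,rmB), free(right), robot_in(rmB)}, require {ball_in(b5,rmB), free(left), robot_in(rmB)}
    → {ball_in(b2,rmB), ball_in(b5,rmB), free(left), free(right), robot_in(rmB)}

== RESULT ==
["ball_in(b2,rmB)", "ball_in(b5,rmB)", "free(left)", "free(right)", "robot_in(rmB)"]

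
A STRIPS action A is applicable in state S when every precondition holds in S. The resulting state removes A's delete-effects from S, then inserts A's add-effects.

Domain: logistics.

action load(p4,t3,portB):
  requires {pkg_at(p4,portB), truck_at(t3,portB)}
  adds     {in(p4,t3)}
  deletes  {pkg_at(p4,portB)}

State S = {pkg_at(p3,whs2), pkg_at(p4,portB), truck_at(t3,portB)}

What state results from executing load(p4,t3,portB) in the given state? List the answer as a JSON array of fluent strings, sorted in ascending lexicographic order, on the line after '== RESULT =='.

Compute (S \ del) ∪ add:
  pre ⊆ S: {pkg_at(p4,portB), truck_at(t3,portB)} ⊆ S  — applicable
  S \ del = {pkg_at(p3,whs2), truck_at(t3,portB)}
  ∪ add   = {in(p4,t3), pkg_at(p3,whs2), truck_at(t3,portB)}

== RESULT ==
["in(p4,t3)", "pkg_at(p3,whs2)", "truck_at(t3,portB)"]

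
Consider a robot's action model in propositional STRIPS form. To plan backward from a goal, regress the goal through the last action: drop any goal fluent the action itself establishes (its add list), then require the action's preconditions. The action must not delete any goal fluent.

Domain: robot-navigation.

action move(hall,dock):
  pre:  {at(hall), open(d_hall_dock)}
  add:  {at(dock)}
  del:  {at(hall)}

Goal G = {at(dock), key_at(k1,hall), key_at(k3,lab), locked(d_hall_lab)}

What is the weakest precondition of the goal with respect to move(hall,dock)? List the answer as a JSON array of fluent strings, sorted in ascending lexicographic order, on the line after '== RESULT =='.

Regress:
  G ∩ del = {}  (empty — regression defined)
  G \ add = {at(dock), key_at(k1,hall), key_at(k3,lab), locked(d_hall_lab)} \ {at(dock)} = {key_at(k1,hall), key_at(k3,lab), locked(d_hall_lab)}
  ∪ pre   = {key_at(k1,hall), key_at(k3,lab), locked(d_hall_lab)} ∪ {at(hall), open(d_hall_dock)}
          = {at(hall), key_at(k1,hall), key_at(k3,lab), locked(d_hall_lab), open(d_hall_dock)}

== RESULT ==
["at(hall)", "key_at(k1,hall)", "key_at(k3,lab)", "locked(d_hall_lab)", "open(d_hall_dock)"]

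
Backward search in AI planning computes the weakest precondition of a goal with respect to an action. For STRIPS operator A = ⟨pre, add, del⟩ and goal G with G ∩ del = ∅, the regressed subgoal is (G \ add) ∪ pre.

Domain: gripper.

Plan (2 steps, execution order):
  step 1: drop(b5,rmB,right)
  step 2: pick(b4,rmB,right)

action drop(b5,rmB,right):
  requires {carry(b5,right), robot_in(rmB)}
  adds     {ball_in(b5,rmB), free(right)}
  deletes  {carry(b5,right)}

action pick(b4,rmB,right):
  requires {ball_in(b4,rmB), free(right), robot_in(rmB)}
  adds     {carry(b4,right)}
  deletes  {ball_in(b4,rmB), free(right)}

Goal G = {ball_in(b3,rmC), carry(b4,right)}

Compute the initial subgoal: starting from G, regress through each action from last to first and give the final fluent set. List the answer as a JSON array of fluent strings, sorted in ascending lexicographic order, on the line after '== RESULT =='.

Regress step by step:
  through step 2 (pick(b4,rmB,right)): drop {carry(b4,right)}, keep {ball_in(b3,rmC)}, require {ball_in(b4,rmB), free(right), robot_in(rmB)}
    → {ball_in(b3,rmC), ball_in(b4,rmB), free(right), robot_in(rmB)}
  through step 1 (drop(b5,rmB,right)): drop {free(right)}, keep {ball_in(b3,rmC), ball_in(b4,rmB), robot_in(rmB)}, require {carry(b5,right), robot_in(rmB)}
    → {ball_in(b3,rmC), ball_in(b4,rmB), carry(b5,right), robot_in(rmB)}

== RESULT ==
["ball_in(b3,rmC)", "ball_in(b4,rmB)", "carry(b5,right)", "robot_in(rmB)"]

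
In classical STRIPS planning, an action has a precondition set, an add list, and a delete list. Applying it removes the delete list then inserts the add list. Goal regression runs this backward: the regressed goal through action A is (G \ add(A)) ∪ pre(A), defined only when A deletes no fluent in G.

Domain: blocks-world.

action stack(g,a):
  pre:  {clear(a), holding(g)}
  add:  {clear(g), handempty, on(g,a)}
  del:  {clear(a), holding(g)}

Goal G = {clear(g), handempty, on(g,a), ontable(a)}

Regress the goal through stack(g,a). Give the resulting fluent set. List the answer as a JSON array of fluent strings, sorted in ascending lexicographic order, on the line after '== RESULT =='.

Regress:
  G ∩ del = {}  (empty — regression defined)
  G \ add = {clear(g), handempty, on(g,a), ontable(a)} \ {clear(g), handempty, on(g,a)} = {ontable(a)}
  ∪ pre   = {ontable(a)} ∪ {clear(a), holding(g)}
          = {clear(a), holding(g), ontable(a)}

== RESULT ==
["clear(a)", "holding(g)", "ontable(a)"]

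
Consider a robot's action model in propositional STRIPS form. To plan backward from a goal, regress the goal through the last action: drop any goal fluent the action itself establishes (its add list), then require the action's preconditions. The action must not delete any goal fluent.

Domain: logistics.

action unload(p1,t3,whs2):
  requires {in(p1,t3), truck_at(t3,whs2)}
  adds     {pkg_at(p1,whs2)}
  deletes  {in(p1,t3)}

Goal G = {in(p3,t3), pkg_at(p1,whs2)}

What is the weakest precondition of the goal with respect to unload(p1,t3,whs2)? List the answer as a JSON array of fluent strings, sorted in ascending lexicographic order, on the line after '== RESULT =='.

Regress:
  G ∩ del = {}  (empty — regression defined)
  G \ add = {in(p3,t3), pkg_at(p1,whs2)} \ {pkg_at(p1,whs2)} = {in(p3,t3)}
  ∪ pre   = {in(p3,t3)} ∪ {in(p1,t3), truck_at(t3,whs2)}
          = {in(p1,t3), in(p3,t3), truck_at(t3,whs2)}

== RESULT ==
["in(p1,t3)", "in(p3,t3)", "truck_at(t3,whs2)"]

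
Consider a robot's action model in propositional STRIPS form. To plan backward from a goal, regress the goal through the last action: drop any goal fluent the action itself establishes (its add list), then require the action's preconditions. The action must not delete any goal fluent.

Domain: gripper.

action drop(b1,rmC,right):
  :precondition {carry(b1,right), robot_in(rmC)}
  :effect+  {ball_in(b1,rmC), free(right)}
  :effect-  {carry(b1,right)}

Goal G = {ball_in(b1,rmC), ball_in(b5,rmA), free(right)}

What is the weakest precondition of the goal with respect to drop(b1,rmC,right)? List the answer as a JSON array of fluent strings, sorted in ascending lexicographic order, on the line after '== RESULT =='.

Regress:
  G ∩ del = {}  (empty — regression defined)
  G \ add = {ball_in(b1,rmC), ball_in(b5,rmA), free(right)} \ {ball_in(b1,rmC), free(right)} = {ball_in(b5,rmA)}
  ∪ pre   = {ball_in(b5,rmA)} ∪ {carry(b1,right), robot_in(rmC)}
          = {ball_in(b5,rmA), carry(b1,right), robot_in(rmC)}

== RESULT ==
["ball_in(b5,rmA)", "carry(b1,right)", "robot_in(rmC)"]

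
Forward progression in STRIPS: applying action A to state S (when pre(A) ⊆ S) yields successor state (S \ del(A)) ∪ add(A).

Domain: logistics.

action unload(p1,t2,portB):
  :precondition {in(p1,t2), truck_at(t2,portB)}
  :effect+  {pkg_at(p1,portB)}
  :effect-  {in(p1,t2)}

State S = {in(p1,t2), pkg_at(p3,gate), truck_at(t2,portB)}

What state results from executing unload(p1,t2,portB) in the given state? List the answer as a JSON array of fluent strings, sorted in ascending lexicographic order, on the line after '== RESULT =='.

Progress:
  pre ⊆ S: {in(p1,t2), truck_at(t2,portB)} ⊆ S  — applicable
  S \ del = {pkg_at(p3,gate), truck_at(t2,portB)}
  ∪ add   = {pkg_at(p1,portB), pkg_at(p3,gate), truck_at(t2,portB)}

== RESULT ==
["pkg_at(p1,portB)", "pkg_at(p3,gate)", "truck_at(t2,portB)"]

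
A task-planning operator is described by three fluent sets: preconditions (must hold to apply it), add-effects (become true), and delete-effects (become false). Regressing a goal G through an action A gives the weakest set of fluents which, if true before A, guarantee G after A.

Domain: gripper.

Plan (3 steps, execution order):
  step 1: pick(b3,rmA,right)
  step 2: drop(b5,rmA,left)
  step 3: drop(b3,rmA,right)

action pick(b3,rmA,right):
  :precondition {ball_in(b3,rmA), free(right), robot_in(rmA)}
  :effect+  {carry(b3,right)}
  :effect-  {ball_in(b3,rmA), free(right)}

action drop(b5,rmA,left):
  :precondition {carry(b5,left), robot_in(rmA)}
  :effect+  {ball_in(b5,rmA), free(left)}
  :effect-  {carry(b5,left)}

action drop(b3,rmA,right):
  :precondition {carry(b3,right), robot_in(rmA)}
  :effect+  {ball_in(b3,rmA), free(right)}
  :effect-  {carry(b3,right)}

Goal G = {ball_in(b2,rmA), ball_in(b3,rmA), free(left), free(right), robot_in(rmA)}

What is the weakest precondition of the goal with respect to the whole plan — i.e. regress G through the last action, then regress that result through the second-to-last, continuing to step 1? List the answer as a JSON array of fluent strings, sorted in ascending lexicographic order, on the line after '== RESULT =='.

Regress step by step:
  through step 3 (drop(b3,rmA,right)): drop {ball_in(b3,rmA), free(right)}, keep {ball_in(b2,rmA), free(left), robot_in(rmA)}, require {carry(b3,right), robot_in(rmA)}
    → {ball_in(b2,rmA), carry(b3,right), free(left), robot_in(rmA)}
  through step 2 (drop(b5,rmA,left)): drop {free(left)}, keep {ball_in(b2,rmA), carry(b3,right), robot_in(rmA)}, require {carry(b5,left), robot_in(rmA)}
    → {ball_in(b2,rmA), carry(b3,right), carry(b5,left), robot_in(rmA)}
  through step 1 (pick(b3,rmA,right)): drop {carry(b3,right)}, keep {ball_in(b2,rmA), carry(b5,left), robot_in(rmA)}, require {ball_in(b3,rmA), free(right), robot_in(rmA)}
    → {ball_in(b2,rmA), ball_in(b3,rmA), carry(b5,left), free(right), robot_in(rmA)}

== RESULT ==
["ball_in(b2,rmA)", "ball_in(b3,rmA)", "carry(b5,left)", "free(right)", "robot_in(rmA)"]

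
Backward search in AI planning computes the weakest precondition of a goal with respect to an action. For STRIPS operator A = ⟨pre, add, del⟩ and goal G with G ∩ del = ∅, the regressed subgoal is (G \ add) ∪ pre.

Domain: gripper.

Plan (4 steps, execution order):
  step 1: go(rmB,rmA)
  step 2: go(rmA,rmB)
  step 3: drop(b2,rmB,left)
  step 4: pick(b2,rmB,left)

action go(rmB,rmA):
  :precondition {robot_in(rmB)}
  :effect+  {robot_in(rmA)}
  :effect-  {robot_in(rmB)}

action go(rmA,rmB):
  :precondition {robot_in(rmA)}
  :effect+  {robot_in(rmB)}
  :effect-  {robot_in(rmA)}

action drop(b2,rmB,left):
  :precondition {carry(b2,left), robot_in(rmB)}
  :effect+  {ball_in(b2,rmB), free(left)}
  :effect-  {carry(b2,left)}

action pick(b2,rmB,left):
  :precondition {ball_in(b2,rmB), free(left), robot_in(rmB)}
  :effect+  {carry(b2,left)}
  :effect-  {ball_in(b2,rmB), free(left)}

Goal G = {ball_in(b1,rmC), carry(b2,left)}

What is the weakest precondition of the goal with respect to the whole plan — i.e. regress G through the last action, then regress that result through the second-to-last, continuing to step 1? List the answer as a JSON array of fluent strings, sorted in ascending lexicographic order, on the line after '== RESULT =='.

Work backward from the goal:
  through step 4 (pick(b2,rmB,left)): drop {carry(b2,left)}, keep {ball_in(b1,rmC)}, require {ball_in(b2,rmB), free(left), robot_in(rmB)}
    → {ball_in(b1,rmC), ball_in(b2,rmB), free(left), robot_in(rmB)}
  through step 3 (drop(b2,rmB,left)): drop {ball_in(b2,rmB), free(left)}, keep {ball_in(b1,rmC), robot_in(rmB)}, require {carry(b2,left), robot_in(rmB)}
    → {ball_in(b1,rmC), carry(b2,left), robot_in(rmB)}
  through step 2 (go(rmA,rmB)): drop {robot_in(rmB)}, keep {ball_in(b1,rmC), carry(b2,left)}, require {robot_in(rmA)}
    → {ball_in(b1,rmC), carry(b2,left), robot_in(rmA)}
  through step 1 (go(rmB,rmA)): drop {robot_in(rmA)}, keep {ball_in(b1,rmC), carry(b2,left)}, require {robot_in(rmB)}
    → {ball_in(b1,rmC), carry(b2,left), robot_in(rmB)}

== RESULT ==
["ball_in(b1,rmC)", "carry(b2,left)", "robot_in(rmB)"]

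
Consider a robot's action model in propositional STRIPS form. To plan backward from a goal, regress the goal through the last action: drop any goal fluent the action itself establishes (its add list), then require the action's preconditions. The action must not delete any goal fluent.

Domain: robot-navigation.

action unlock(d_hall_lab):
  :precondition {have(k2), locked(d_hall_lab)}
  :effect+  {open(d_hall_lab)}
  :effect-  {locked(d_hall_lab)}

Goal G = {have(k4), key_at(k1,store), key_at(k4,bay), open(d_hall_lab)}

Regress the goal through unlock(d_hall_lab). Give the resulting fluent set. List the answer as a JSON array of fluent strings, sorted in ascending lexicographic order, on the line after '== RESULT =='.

Regress:
  G ∩ del = {}  (empty — regression defined)
  G \ add = {have(k4), key_at(k1,store), key_at(k4,bay), open(d_hall_lab)} \ {open(d_hall_lab)} = {have(k4), key_at(k1,store), key_at(k4,bay)}
  ∪ pre   = {have(k4), key_at(k1,store), key_at(k4,bay)} ∪ {have(k2), locked(d_hall_lab)}
          = {have(k2), have(k4), key_at(k1,store), key_at(k4,bay), locked(d_hall_lab)}

== RESULT ==
["have(k2)", "have(k4)", "key_at(k1,store)", "key_at(k4,bay)", "locked(d_hall_lab)"]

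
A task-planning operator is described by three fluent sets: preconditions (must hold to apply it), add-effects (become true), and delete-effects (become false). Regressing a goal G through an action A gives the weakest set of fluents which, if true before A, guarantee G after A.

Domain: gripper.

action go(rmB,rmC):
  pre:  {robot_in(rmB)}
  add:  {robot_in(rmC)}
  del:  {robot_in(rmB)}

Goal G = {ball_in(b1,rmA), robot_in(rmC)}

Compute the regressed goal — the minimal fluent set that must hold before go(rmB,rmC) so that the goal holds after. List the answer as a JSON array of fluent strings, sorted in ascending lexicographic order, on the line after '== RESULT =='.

Regress:
  G ∩ del = {}  (empty — regression defined)
  G \ add = {ball_in(b1,rmA), robot_in(rmC)} \ {robot_in(rmC)} = {ball_in(b1,rmA)}
  ∪ pre   = {ball_in(b1,rmA)} ∪ {robot_in(rmB)}
          = {ball_in(b1,rmA), robot_in(rmB)}

== RESULT ==
["ball_in(b1,rmA)", "robot_in(rmB)"]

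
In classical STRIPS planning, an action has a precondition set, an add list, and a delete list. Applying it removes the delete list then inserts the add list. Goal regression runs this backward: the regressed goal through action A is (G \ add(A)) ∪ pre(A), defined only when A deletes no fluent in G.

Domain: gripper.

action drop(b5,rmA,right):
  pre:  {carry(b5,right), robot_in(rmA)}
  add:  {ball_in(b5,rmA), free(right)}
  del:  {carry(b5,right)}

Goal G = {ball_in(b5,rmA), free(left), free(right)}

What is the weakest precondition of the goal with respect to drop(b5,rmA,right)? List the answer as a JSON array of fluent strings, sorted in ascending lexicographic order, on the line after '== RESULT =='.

Regress:
  G ∩ del = {}  (empty — regression defined)
  G \ add = {ball_in(b5,rmA), free(left), free(right)} \ {ball_in(b5,rmA), free(right)} = {free(left)}
  ∪ pre   = {free(left)} ∪ {carry(b5,right), robot_in(rmA)}
          = {carry(b5,right), free(left), robot_in(rmA)}

== RESULT ==
["carry(b5,right)", "free(left)", "robot_in(rmA)"]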